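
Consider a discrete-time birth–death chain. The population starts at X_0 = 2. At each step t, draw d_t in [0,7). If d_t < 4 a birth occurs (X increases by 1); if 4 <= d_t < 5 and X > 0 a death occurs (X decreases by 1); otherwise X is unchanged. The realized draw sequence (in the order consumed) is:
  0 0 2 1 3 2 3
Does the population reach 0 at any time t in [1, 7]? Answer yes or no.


t=0: X=2, d=0 → birth, X_1=3
t=1: X=3, d=0 → birth, X_2=4
t=2: X=4, d=2 → birth, X_3=5
t=3: X=5, d=1 → birth, X_4=6
t=4: X=6, d=3 → birth, X_5=7
t=5: X=7, d=2 → birth, X_6=8
t=6: X=8, d=3 → birth, X_7=9

no


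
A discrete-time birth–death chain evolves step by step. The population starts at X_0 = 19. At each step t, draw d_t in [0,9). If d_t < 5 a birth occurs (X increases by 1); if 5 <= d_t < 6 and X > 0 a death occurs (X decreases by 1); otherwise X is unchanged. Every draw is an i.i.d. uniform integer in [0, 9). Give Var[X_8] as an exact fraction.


304/81

X can drop by at most 1 per step and X_0 = 19 > T = 8, so X_t >= 19 − t >= 11 > 0 for every t <= 8: the floor at 0 (the 'and X > 0' condition) never binds. Hence X_8 = X_0 + Σ_{t<8} Y_t with i.i.d. increments Y_t = y(d_t) ∈ {+1, −1, 0}.
Outcome values over d=0..8: [1, 1, 1, 1, 1, -1, 0, 0, 0]
Σy = 4, Σy² = 6, M = 9
μ = 4/9 = 4/9,  σ² = 6/9 − (4/9)² = 38/81
Independent increments: Var[X_8] = 8·σ² = 8·(38/81) = 304/81


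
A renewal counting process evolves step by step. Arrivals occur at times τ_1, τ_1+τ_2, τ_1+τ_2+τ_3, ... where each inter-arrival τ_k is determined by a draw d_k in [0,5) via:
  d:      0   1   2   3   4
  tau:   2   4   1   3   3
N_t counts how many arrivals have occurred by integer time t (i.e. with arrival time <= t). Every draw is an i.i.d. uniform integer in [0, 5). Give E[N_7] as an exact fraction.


Inter-arrival values over d=0..4: [2, 4, 1, 3, 3]
Each d has probability 1/5, so the pmf of τ is: f(1) = 1/5, f(2) = 1/5, f(3) = 2/5, f(4) = 1/5
Renewal equation for m(n) = E[N_n]: condition on τ_1 = k (if k <= n, one arrival plus a fresh copy on the remaining n−k steps): m(n) = F(n) + Σ_{k<=n} f(k)·m(n−k), where F(n) = P(τ <= n) and m(0) = 0
m(1) = F(1) = 1/5
m(2) = F(2) + f(1)·m(1) = 2/5 + 1/5·1/5 = 11/25
m(3) = F(3) + f(1)·m(2) + f(2)·m(1) = 4/5 + 1/5·11/25 + 1/5·1/5 = 116/125
m(4) = F(4) + f(1)·m(3) + f(2)·m(2) + f(3)·m(1) = 1 + 1/5·116/125 + 1/5·11/25 + 2/5·1/5 = 846/625
m(5) = F(5) + f(1)·m(4) + f(2)·m(3) + f(3)·m(2) + f(4)·m(1) = 1 + 1/5·846/625 + 1/5·116/125 + 2/5·11/25 + 1/5·1/5 = 5226/3125
m(6) = F(6) + f(1)·m(5) + f(2)·m(4) + f(3)·m(3) + f(4)·m(2) = 1 + 1/5·5226/3125 + 1/5·846/625 + 2/5·116/125 + 1/5·11/25 = 32256/15625
m(7) = F(7) + f(1)·m(6) + f(2)·m(5) + f(3)·m(4) + f(4)·m(3) = 1 + 1/5·32256/15625 + 1/5·5226/3125 + 2/5·846/625 + 1/5·116/125 = 193311/78125
E[N_7] = m(7) = 193311/78125

193311/78125


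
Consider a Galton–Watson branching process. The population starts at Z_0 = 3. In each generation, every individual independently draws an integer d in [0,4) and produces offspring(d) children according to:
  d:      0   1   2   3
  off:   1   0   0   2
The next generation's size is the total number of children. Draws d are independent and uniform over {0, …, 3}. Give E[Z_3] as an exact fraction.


Outcome values over d=0..3: [1, 0, 0, 2]
Σy = 3, Σy² = 5, M = 4
μ = 3/4 = 3/4,  σ² = 5/4 − (3/4)² = 11/16
E[Z_0] = 3
E[Z_1] = 3/4·E[Z_0] = 9/4
E[Z_2] = 3/4·E[Z_1] = 27/16
E[Z_3] = 3/4·E[Z_2] = 81/64

81/64


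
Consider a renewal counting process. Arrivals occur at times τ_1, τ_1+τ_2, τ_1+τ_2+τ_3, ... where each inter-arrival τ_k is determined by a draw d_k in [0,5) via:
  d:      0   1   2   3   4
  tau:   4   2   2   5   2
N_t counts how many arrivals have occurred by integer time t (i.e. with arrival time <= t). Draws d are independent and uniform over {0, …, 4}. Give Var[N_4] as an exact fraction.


334/625

Inter-arrival values over d=0..4: [4, 2, 2, 5, 2]
Each d has probability 1/5, so the pmf of τ is: f(2) = 3/5, f(4) = 1/5, f(5) = 1/5
Let p_n(j) = P(N_n = j), with p_0 = [1]. Condition on τ_1: p_n(0) = P(τ > n), and for j >= 1, p_n(j) = Σ_{k<=n} f(k)·p_{n−k}(j−1)
p_1 = [1]  (j = 0)
p_2 = [2/5, 3/5]  (j = 0..1)
p_3 = [2/5, 3/5]  (j = 0..1)
p_4 = [1/5, 11/25, 9/25]  (j = 0..2)
E[N_4] = Σ j·p_4(j) = 29/25;  E[N_4²] = Σ j²·p_4(j) = 47/25
Var[N_4] = 47/25 − (29/25)² = 334/625


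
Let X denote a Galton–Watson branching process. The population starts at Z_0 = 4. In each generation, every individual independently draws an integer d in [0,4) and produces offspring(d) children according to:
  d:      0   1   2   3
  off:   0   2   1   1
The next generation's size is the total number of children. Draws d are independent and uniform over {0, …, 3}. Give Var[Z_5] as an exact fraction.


Outcome values over d=0..3: [0, 2, 1, 1]
Σy = 4, Σy² = 6, M = 4
μ = 4/4 = 1,  σ² = 6/4 − (1)² = 1/2
V_0 = 0, E_0 = 4
V_1 = 1/2·E_0 + (1)²·V_0 = 2;  E_1 = 4
V_2 = 1/2·E_1 + (1)²·V_1 = 4;  E_2 = 4
V_3 = 1/2·E_2 + (1)²·V_2 = 6;  E_3 = 4
V_4 = 1/2·E_3 + (1)²·V_3 = 8;  E_4 = 4
V_5 = 1/2·E_4 + (1)²·V_4 = 10;  E_5 = 4

10


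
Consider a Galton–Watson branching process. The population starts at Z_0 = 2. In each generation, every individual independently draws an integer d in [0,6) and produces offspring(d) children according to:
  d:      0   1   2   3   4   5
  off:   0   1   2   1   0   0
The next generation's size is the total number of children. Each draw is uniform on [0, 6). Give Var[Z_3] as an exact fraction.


760/729

Outcome values over d=0..5: [0, 1, 2, 1, 0, 0]
Σy = 4, Σy² = 6, M = 6
μ = 4/6 = 2/3,  σ² = 6/6 − (2/3)² = 5/9
V_0 = 0, E_0 = 2
V_1 = 5/9·E_0 + (2/3)²·V_0 = 10/9;  E_1 = 4/3
V_2 = 5/9·E_1 + (2/3)²·V_1 = 100/81;  E_2 = 8/9
V_3 = 5/9·E_2 + (2/3)²·V_2 = 760/729;  E_3 = 16/27


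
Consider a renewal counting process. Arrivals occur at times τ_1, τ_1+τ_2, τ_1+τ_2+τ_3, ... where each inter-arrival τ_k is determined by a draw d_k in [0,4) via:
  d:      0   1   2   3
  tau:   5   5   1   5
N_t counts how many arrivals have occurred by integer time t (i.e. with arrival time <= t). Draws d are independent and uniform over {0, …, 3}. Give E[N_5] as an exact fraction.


Inter-arrival values over d=0..3: [5, 5, 1, 5]
Each d has probability 1/4, so the pmf of τ is: f(1) = 1/4, f(5) = 3/4
Renewal equation for m(n) = E[N_n]: condition on τ_1 = k (if k <= n, one arrival plus a fresh copy on the remaining n−k steps): m(n) = F(n) + Σ_{k<=n} f(k)·m(n−k), where F(n) = P(τ <= n) and m(0) = 0
m(1) = F(1) = 1/4
m(2) = F(2) + f(1)·m(1) = 1/4 + 1/4·1/4 = 5/16
m(3) = F(3) + f(1)·m(2) = 1/4 + 1/4·5/16 = 21/64
m(4) = F(4) + f(1)·m(3) = 1/4 + 1/4·21/64 = 85/256
m(5) = F(5) + f(1)·m(4) = 1 + 1/4·85/256 = 1109/1024
E[N_5] = m(5) = 1109/1024

1109/1024


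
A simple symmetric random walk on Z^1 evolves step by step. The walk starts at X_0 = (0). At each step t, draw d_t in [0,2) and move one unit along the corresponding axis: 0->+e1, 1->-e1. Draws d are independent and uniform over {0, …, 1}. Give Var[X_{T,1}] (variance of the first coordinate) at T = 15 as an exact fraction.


Outcome values over d=0..1: [1, -1]
Σy = 0, Σy² = 2, M = 2
μ = 0/2 = 0,  σ² = 2/2 − (0)² = 1
Independent increments: Var[X_15] = 15·σ² = 15·(1) = 15

15


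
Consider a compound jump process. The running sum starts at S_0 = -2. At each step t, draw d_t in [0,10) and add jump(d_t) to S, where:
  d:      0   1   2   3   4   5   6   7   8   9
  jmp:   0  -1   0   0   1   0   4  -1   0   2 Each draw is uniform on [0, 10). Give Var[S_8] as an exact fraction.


Outcome values over d=0..9: [0, -1, 0, 0, 1, 0, 4, -1, 0, 2]
Σy = 5, Σy² = 23, M = 10
μ = 5/10 = 1/2,  σ² = 23/10 − (1/2)² = 41/20
Independent increments: Var[S_8] = 8·σ² = 8·(41/20) = 82/5

82/5


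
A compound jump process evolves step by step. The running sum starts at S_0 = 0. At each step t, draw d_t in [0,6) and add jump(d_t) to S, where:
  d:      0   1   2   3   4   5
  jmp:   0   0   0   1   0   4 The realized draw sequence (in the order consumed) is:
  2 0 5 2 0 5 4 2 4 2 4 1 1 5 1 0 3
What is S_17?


13

t=0: S=0, d=2, jump=0, S_1=0
t=1: S=0, d=0, jump=0, S_2=0
t=2: S=0, d=5, jump=4, S_3=4
t=3: S=4, d=2, jump=0, S_4=4
t=4: S=4, d=0, jump=0, S_5=4
t=5: S=4, d=5, jump=4, S_6=8
t=6: S=8, d=4, jump=0, S_7=8
t=7: S=8, d=2, jump=0, S_8=8
t=8: S=8, d=4, jump=0, S_9=8
t=9: S=8, d=2, jump=0, S_10=8
t=10: S=8, d=4, jump=0, S_11=8
t=11: S=8, d=1, jump=0, S_12=8
t=12: S=8, d=1, jump=0, S_13=8
t=13: S=8, d=5, jump=4, S_14=12
t=14: S=12, d=1, jump=0, S_15=12
t=15: S=12, d=0, jump=0, S_16=12
t=16: S=12, d=3, jump=1, S_17=13


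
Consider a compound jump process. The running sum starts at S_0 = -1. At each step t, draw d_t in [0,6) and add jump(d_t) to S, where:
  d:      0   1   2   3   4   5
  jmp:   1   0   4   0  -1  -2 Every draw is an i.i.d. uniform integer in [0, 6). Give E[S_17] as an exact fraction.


14/3

Outcome values over d=0..5: [1, 0, 4, 0, -1, -2]
Σy = 2, Σy² = 22, M = 6
μ = 2/6 = 1/3,  σ² = 22/6 − (1/3)² = 32/9
E[S_17] = -1 + 17·(1/3) = 14/3


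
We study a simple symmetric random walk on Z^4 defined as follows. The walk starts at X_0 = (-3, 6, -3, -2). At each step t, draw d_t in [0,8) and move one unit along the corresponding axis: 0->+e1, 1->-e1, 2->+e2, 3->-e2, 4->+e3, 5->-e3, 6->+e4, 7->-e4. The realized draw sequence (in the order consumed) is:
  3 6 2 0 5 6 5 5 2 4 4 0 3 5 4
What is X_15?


t=0: X=(-3, 6, -3, -2), d=3 → -e2, X_1=(-3, 5, -3, -2)
t=1: X=(-3, 5, -3, -2), d=6 → +e4, X_2=(-3, 5, -3, -1)
t=2: X=(-3, 5, -3, -1), d=2 → +e2, X_3=(-3, 6, -3, -1)
t=3: X=(-3, 6, -3, -1), d=0 → +e1, X_4=(-2, 6, -3, -1)
t=4: X=(-2, 6, -3, -1), d=5 → -e3, X_5=(-2, 6, -4, -1)
t=5: X=(-2, 6, -4, -1), d=6 → +e4, X_6=(-2, 6, -4, 0)
t=6: X=(-2, 6, -4, 0), d=5 → -e3, X_7=(-2, 6, -5, 0)
t=7: X=(-2, 6, -5, 0), d=5 → -e3, X_8=(-2, 6, -6, 0)
t=8: X=(-2, 6, -6, 0), d=2 → +e2, X_9=(-2, 7, -6, 0)
t=9: X=(-2, 7, -6, 0), d=4 → +e3, X_10=(-2, 7, -5, 0)
t=10: X=(-2, 7, -5, 0), d=4 → +e3, X_11=(-2, 7, -4, 0)
t=11: X=(-2, 7, -4, 0), d=0 → +e1, X_12=(-1, 7, -4, 0)
t=12: X=(-1, 7, -4, 0), d=3 → -e2, X_13=(-1, 6, -4, 0)
t=13: X=(-1, 6, -4, 0), d=5 → -e3, X_14=(-1, 6, -5, 0)
t=14: X=(-1, 6, -5, 0), d=4 → +e3, X_15=(-1, 6, -4, 0)

(-1, 6, -4, 0)


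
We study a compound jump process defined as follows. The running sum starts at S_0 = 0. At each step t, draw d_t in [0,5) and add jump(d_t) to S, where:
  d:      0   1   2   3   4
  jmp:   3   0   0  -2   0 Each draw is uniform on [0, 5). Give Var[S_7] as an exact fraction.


Outcome values over d=0..4: [3, 0, 0, -2, 0]
Σy = 1, Σy² = 13, M = 5
μ = 1/5 = 1/5,  σ² = 13/5 − (1/5)² = 64/25
Independent increments: Var[S_7] = 7·σ² = 7·(64/25) = 448/25

448/25


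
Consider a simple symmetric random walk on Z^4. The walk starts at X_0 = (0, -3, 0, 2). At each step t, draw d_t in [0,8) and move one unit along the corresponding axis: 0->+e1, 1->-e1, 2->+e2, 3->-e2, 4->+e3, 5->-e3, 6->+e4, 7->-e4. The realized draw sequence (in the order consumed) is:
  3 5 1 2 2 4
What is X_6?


(-1, -2, 0, 2)

t=0: X=(0, -3, 0, 2), d=3 → -e2, X_1=(0, -4, 0, 2)
t=1: X=(0, -4, 0, 2), d=5 → -e3, X_2=(0, -4, -1, 2)
t=2: X=(0, -4, -1, 2), d=1 → -e1, X_3=(-1, -4, -1, 2)
t=3: X=(-1, -4, -1, 2), d=2 → +e2, X_4=(-1, -3, -1, 2)
t=4: X=(-1, -3, -1, 2), d=2 → +e2, X_5=(-1, -2, -1, 2)
t=5: X=(-1, -2, -1, 2), d=4 → +e3, X_6=(-1, -2, 0, 2)


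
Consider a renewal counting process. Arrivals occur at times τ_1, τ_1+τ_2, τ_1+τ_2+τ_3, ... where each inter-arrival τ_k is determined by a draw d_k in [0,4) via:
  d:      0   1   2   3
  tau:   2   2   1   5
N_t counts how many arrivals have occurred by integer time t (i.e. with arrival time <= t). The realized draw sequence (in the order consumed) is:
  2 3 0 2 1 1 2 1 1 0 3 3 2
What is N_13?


draw d_1=2: τ_1=1, arrival time A_1=1
draw d_2=3: τ_2=5, arrival time A_2=6
draw d_3=0: τ_3=2, arrival time A_3=8
draw d_4=2: τ_4=1, arrival time A_4=9
draw d_5=1: τ_5=2, arrival time A_5=11
draw d_6=1: τ_6=2, arrival time A_6=13
draw d_7=2: τ_7=1, arrival time A_7=14
draw d_8=1: τ_8=2, arrival time A_8=16
draw d_9=1: τ_9=2, arrival time A_9=18
draw d_10=0: τ_10=2, arrival time A_10=20
draw d_11=3: τ_11=5, arrival time A_11=25
draw d_12=3: τ_12=5, arrival time A_12=30
draw d_13=2: τ_13=1, arrival time A_13=31
N_t over t=0..13: 0:0 1:1 2:1 3:1 4:1 5:1 6:2 7:2 8:3 9:4 10:4 11:5 12:5 13:6

6


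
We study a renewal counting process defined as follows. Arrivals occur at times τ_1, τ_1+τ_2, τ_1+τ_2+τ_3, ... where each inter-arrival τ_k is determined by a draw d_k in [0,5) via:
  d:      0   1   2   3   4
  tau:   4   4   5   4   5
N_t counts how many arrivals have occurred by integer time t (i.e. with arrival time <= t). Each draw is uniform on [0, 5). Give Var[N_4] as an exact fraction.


6/25

Inter-arrival values over d=0..4: [4, 4, 5, 4, 5]
Each d has probability 1/5, so the pmf of τ is: f(4) = 3/5, f(5) = 2/5
Let p_n(j) = P(N_n = j), with p_0 = [1]. Condition on τ_1: p_n(0) = P(τ > n), and for j >= 1, p_n(j) = Σ_{k<=n} f(k)·p_{n−k}(j−1)
p_1 = [1]  (j = 0)
p_2 = [1]  (j = 0)
p_3 = [1]  (j = 0)
p_4 = [2/5, 3/5]  (j = 0..1)
E[N_4] = Σ j·p_4(j) = 3/5;  E[N_4²] = Σ j²·p_4(j) = 3/5
Var[N_4] = 3/5 − (3/5)² = 6/25


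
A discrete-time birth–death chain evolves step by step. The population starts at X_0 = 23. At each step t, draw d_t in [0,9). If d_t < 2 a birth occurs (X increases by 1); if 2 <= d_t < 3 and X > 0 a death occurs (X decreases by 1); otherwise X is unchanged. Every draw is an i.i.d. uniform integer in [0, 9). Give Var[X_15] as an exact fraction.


130/27

X can drop by at most 1 per step and X_0 = 23 > T = 15, so X_t >= 23 − t >= 8 > 0 for every t <= 15: the floor at 0 (the 'and X > 0' condition) never binds. Hence X_15 = X_0 + Σ_{t<15} Y_t with i.i.d. increments Y_t = y(d_t) ∈ {+1, −1, 0}.
Outcome values over d=0..8: [1, 1, -1, 0, 0, 0, 0, 0, 0]
Σy = 1, Σy² = 3, M = 9
μ = 1/9 = 1/9,  σ² = 3/9 − (1/9)² = 26/81
Independent increments: Var[X_15] = 15·σ² = 15·(26/81) = 130/27


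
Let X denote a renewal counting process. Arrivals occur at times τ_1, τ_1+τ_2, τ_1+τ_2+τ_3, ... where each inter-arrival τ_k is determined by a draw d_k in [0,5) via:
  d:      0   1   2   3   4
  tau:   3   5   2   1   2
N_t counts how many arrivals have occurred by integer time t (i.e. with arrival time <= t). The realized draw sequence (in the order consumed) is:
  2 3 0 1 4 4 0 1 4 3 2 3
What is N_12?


draw d_1=2: τ_1=2, arrival time A_1=2
draw d_2=3: τ_2=1, arrival time A_2=3
draw d_3=0: τ_3=3, arrival time A_3=6
draw d_4=1: τ_4=5, arrival time A_4=11
draw d_5=4: τ_5=2, arrival time A_5=13
draw d_6=4: τ_6=2, arrival time A_6=15
draw d_7=0: τ_7=3, arrival time A_7=18
draw d_8=1: τ_8=5, arrival time A_8=23
draw d_9=4: τ_9=2, arrival time A_9=25
draw d_10=3: τ_10=1, arrival time A_10=26
draw d_11=2: τ_11=2, arrival time A_11=28
draw d_12=3: τ_12=1, arrival time A_12=29
N_t over t=0..12: 0:0 1:0 2:1 3:2 4:2 5:2 6:3 7:3 8:3 9:3 10:3 11:4 12:4

4


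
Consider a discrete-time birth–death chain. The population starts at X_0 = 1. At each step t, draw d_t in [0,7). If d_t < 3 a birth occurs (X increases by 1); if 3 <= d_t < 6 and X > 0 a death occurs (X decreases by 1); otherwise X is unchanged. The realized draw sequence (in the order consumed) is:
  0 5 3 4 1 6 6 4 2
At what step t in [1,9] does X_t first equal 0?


t=0: X=1, d=0 → birth, X_1=2
t=1: X=2, d=5 → death, X_2=1
t=2: X=1, d=3 → death, X_3=0
t=3: X=0, d=4 → hold, X_4=0
t=4: X=0, d=1 → birth, X_5=1
t=5: X=1, d=6 → hold, X_6=1
t=6: X=1, d=6 → hold, X_7=1
t=7: X=1, d=4 → death, X_8=0
t=8: X=0, d=2 → birth, X_9=1

3


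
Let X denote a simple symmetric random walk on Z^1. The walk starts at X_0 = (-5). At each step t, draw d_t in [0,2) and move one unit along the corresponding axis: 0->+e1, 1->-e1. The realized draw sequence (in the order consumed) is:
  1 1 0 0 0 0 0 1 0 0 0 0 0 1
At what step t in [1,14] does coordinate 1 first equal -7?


t=0: X=(-5), d=1 → -e1, X_1=(-6)
t=1: X=(-6), d=1 → -e1, X_2=(-7)
t=2: X=(-7), d=0 → +e1, X_3=(-6)
t=3: X=(-6), d=0 → +e1, X_4=(-5)
t=4: X=(-5), d=0 → +e1, X_5=(-4)
t=5: X=(-4), d=0 → +e1, X_6=(-3)
t=6: X=(-3), d=0 → +e1, X_7=(-2)
t=7: X=(-2), d=1 → -e1, X_8=(-3)
t=8: X=(-3), d=0 → +e1, X_9=(-2)
t=9: X=(-2), d=0 → +e1, X_10=(-1)
t=10: X=(-1), d=0 → +e1, X_11=(0)
t=11: X=(0), d=0 → +e1, X_12=(1)
t=12: X=(1), d=0 → +e1, X_13=(2)
t=13: X=(2), d=1 → -e1, X_14=(1)

2


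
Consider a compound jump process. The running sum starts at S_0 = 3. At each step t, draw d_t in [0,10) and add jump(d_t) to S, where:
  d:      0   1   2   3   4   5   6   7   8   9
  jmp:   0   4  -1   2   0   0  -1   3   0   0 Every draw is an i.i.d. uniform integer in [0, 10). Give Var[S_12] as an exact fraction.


Outcome values over d=0..9: [0, 4, -1, 2, 0, 0, -1, 3, 0, 0]
Σy = 7, Σy² = 31, M = 10
μ = 7/10 = 7/10,  σ² = 31/10 − (7/10)² = 261/100
Independent increments: Var[S_12] = 12·σ² = 12·(261/100) = 783/25

783/25


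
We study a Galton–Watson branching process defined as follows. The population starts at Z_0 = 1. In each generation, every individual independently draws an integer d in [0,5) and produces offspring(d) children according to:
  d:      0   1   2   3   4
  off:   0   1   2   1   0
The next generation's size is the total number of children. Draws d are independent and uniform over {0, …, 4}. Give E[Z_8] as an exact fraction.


Outcome values over d=0..4: [0, 1, 2, 1, 0]
Σy = 4, Σy² = 6, M = 5
μ = 4/5 = 4/5,  σ² = 6/5 − (4/5)² = 14/25
E[Z_0] = 1
E[Z_1] = 4/5·E[Z_0] = 4/5
E[Z_2] = 4/5·E[Z_1] = 16/25
E[Z_3] = 4/5·E[Z_2] = 64/125
E[Z_4] = 4/5·E[Z_3] = 256/625
E[Z_5] = 4/5·E[Z_4] = 1024/3125
E[Z_6] = 4/5·E[Z_5] = 4096/15625
E[Z_7] = 4/5·E[Z_6] = 16384/78125
E[Z_8] = 4/5·E[Z_7] = 65536/390625

65536/390625


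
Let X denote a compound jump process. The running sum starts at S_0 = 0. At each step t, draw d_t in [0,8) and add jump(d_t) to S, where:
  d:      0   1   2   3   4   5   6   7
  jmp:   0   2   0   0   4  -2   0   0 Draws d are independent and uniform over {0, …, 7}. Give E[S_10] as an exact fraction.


Outcome values over d=0..7: [0, 2, 0, 0, 4, -2, 0, 0]
Σy = 4, Σy² = 24, M = 8
μ = 4/8 = 1/2,  σ² = 24/8 − (1/2)² = 11/4
E[S_10] = 0 + 10·(1/2) = 5

5


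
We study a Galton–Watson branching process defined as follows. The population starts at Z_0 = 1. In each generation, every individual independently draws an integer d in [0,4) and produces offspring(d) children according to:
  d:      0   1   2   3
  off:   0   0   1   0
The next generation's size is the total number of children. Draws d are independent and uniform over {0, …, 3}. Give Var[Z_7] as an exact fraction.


16383/268435456

Outcome values over d=0..3: [0, 0, 1, 0]
Σy = 1, Σy² = 1, M = 4
μ = 1/4 = 1/4,  σ² = 1/4 − (1/4)² = 3/16
V_0 = 0, E_0 = 1
V_1 = 3/16·E_0 + (1/4)²·V_0 = 3/16;  E_1 = 1/4
V_2 = 3/16·E_1 + (1/4)²·V_1 = 15/256;  E_2 = 1/16
V_3 = 3/16·E_2 + (1/4)²·V_2 = 63/4096;  E_3 = 1/64
V_4 = 3/16·E_3 + (1/4)²·V_3 = 255/65536;  E_4 = 1/256
V_5 = 3/16·E_4 + (1/4)²·V_4 = 1023/1048576;  E_5 = 1/1024
V_6 = 3/16·E_5 + (1/4)²·V_5 = 4095/16777216;  E_6 = 1/4096
V_7 = 3/16·E_6 + (1/4)²·V_6 = 16383/268435456;  E_7 = 1/16384


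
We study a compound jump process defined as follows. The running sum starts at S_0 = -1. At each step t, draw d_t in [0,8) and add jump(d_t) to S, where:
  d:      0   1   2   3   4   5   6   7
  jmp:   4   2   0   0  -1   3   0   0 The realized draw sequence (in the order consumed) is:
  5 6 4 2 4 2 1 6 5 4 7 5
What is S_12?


7

t=0: S=-1, d=5, jump=3, S_1=2
t=1: S=2, d=6, jump=0, S_2=2
t=2: S=2, d=4, jump=-1, S_3=1
t=3: S=1, d=2, jump=0, S_4=1
t=4: S=1, d=4, jump=-1, S_5=0
t=5: S=0, d=2, jump=0, S_6=0
t=6: S=0, d=1, jump=2, S_7=2
t=7: S=2, d=6, jump=0, S_8=2
t=8: S=2, d=5, jump=3, S_9=5
t=9: S=5, d=4, jump=-1, S_10=4
t=10: S=4, d=7, jump=0, S_11=4
t=11: S=4, d=5, jump=3, S_12=7


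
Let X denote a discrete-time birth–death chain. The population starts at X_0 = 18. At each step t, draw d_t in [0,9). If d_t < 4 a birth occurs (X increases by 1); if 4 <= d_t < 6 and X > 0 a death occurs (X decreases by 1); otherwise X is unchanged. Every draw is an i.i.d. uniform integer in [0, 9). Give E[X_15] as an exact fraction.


64/3

X can drop by at most 1 per step and X_0 = 18 > T = 15, so X_t >= 18 − t >= 3 > 0 for every t <= 15: the floor at 0 (the 'and X > 0' condition) never binds. Hence X_15 = X_0 + Σ_{t<15} Y_t with i.i.d. increments Y_t = y(d_t) ∈ {+1, −1, 0}.
Outcome values over d=0..8: [1, 1, 1, 1, -1, -1, 0, 0, 0]
Σy = 2, Σy² = 6, M = 9
μ = 2/9 = 2/9,  σ² = 6/9 − (2/9)² = 50/81
E[X_15] = 18 + 15·(2/9) = 64/3


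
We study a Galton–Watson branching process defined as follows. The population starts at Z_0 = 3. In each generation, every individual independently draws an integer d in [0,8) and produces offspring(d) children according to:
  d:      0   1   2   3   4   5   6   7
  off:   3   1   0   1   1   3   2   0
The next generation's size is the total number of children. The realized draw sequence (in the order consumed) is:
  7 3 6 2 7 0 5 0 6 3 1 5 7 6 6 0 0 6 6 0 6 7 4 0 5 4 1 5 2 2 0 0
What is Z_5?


gen 0: Z_0=3, draws=[7, 3, 6], offspring=[0, 1, 2], Z_1=3
gen 1: Z_1=3, draws=[2, 7, 0], offspring=[0, 0, 3], Z_2=3
gen 2: Z_2=3, draws=[5, 0, 6], offspring=[3, 3, 2], Z_3=8
gen 3: Z_3=8, draws=[3, 1, 5, 7, 6, 6, 0, 0], offspring=[1, 1, 3, 0, 2, 2, 3, 3], Z_4=15
gen 4: Z_4=15, draws=[6, 6, 0, 6, 7, 4, 0, 5, 4, 1, 5, 2, 2, 0, 0], offspring=[2, 2, 3, 2, 0, 1, 3, 3, 1, 1, 3, 0, 0, 3, 3], Z_5=27

27


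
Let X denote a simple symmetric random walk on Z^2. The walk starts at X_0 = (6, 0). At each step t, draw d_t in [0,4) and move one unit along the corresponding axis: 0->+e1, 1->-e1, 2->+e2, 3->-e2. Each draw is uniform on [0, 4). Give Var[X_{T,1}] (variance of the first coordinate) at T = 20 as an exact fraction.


10

Outcome values over d=0..3: [1, -1, 0, 0]
Σy = 0, Σy² = 2, M = 4
μ = 0/4 = 0,  σ² = 2/4 − (0)² = 1/2
Independent increments: Var[X_20] = 20·σ² = 20·(1/2) = 10


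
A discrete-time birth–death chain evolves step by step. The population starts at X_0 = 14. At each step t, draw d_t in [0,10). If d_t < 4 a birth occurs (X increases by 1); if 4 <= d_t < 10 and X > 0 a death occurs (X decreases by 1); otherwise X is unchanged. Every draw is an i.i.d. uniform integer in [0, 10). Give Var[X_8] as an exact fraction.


192/25

X can drop by at most 1 per step and X_0 = 14 > T = 8, so X_t >= 14 − t >= 6 > 0 for every t <= 8: the floor at 0 (the 'and X > 0' condition) never binds. Hence X_8 = X_0 + Σ_{t<8} Y_t with i.i.d. increments Y_t = y(d_t) ∈ {+1, −1, 0}.
Outcome values over d=0..9: [1, 1, 1, 1, -1, -1, -1, -1, -1, -1]
Σy = -2, Σy² = 10, M = 10
μ = -2/10 = -1/5,  σ² = 10/10 − (-1/5)² = 24/25
Independent increments: Var[X_8] = 8·σ² = 8·(24/25) = 192/25


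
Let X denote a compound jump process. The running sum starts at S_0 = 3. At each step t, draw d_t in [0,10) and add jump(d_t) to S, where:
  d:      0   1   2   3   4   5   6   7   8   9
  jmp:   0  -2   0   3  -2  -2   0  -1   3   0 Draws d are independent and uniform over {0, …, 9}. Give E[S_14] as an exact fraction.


Outcome values over d=0..9: [0, -2, 0, 3, -2, -2, 0, -1, 3, 0]
Σy = -1, Σy² = 31, M = 10
μ = -1/10 = -1/10,  σ² = 31/10 − (-1/10)² = 309/100
E[S_14] = 3 + 14·(-1/10) = 8/5

8/5


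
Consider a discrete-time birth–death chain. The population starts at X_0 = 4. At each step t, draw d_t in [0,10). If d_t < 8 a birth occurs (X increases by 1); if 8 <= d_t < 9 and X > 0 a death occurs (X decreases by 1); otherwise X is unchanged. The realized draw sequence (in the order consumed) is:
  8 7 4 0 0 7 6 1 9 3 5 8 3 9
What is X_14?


t=0: X=4, d=8 → death, X_1=3
t=1: X=3, d=7 → birth, X_2=4
t=2: X=4, d=4 → birth, X_3=5
t=3: X=5, d=0 → birth, X_4=6
t=4: X=6, d=0 → birth, X_5=7
t=5: X=7, d=7 → birth, X_6=8
t=6: X=8, d=6 → birth, X_7=9
t=7: X=9, d=1 → birth, X_8=10
t=8: X=10, d=9 → hold, X_9=10
t=9: X=10, d=3 → birth, X_10=11
t=10: X=11, d=5 → birth, X_11=12
t=11: X=12, d=8 → death, X_12=11
t=12: X=11, d=3 → birth, X_13=12
t=13: X=12, d=9 → hold, X_14=12

12


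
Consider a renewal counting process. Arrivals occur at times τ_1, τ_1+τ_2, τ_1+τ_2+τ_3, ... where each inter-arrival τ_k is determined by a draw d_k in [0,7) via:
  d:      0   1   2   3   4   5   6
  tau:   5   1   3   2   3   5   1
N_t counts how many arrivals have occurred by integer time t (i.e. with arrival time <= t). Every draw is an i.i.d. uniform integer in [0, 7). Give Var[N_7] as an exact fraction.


Inter-arrival values over d=0..6: [5, 1, 3, 2, 3, 5, 1]
Each d has probability 1/7, so the pmf of τ is: f(1) = 2/7, f(2) = 1/7, f(3) = 2/7, f(5) = 2/7
Let p_n(j) = P(N_n = j), with p_0 = [1]. Condition on τ_1: p_n(0) = P(τ > n), and for j >= 1, p_n(j) = Σ_{k<=n} f(k)·p_{n−k}(j−1)
p_1 = [5/7, 2/7]  (j = 0..1)
p_2 = [4/7, 17/49, 4/49]  (j = 0..2)
p_3 = [2/7, 27/49, 48/343, 8/343]  (j = 0..3)
p_4 = [2/7, 18/49, 99/343, 124/2401, 16/2401]  (j = 0..4)
p_5 = [0, 4/7, 97/343, 302/2401, 304/16807, 32/16807]  (j = 0..5)
p_6 = [0, 16/49, 156/343, 389/2401, 120/2401, 720/117649, 64/117649]  (j = 0..6)
p_7 = [0, 12/49, 130/343, 663/2401, 1328/16807, 2208/117649, 1664/823543, 128/823543]  (j = 0..7)
E[N_7] = Σ j·p_7(j) = 1856619/823543;  E[N_7²] = Σ j²·p_7(j) = 4990613/823543
Var[N_7] = 4990613/823543 − (1856619/823543)² = 662950290698/678223072849

662950290698/678223072849


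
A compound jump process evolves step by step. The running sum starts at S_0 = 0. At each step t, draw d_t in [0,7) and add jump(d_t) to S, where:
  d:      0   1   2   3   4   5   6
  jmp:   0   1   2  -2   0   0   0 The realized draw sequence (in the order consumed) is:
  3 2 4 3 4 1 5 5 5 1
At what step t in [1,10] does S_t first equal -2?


t=0: S=0, d=3, jump=-2, S_1=-2
t=1: S=-2, d=2, jump=2, S_2=0
t=2: S=0, d=4, jump=0, S_3=0
t=3: S=0, d=3, jump=-2, S_4=-2
t=4: S=-2, d=4, jump=0, S_5=-2
t=5: S=-2, d=1, jump=1, S_6=-1
t=6: S=-1, d=5, jump=0, S_7=-1
t=7: S=-1, d=5, jump=0, S_8=-1
t=8: S=-1, d=5, jump=0, S_9=-1
t=9: S=-1, d=1, jump=1, S_10=0

1


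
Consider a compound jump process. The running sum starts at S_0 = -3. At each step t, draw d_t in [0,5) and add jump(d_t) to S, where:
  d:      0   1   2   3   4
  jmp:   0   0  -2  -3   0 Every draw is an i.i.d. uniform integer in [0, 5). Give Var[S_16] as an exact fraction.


128/5

Outcome values over d=0..4: [0, 0, -2, -3, 0]
Σy = -5, Σy² = 13, M = 5
μ = -5/5 = -1,  σ² = 13/5 − (-1)² = 8/5
Independent increments: Var[S_16] = 16·σ² = 16·(8/5) = 128/5


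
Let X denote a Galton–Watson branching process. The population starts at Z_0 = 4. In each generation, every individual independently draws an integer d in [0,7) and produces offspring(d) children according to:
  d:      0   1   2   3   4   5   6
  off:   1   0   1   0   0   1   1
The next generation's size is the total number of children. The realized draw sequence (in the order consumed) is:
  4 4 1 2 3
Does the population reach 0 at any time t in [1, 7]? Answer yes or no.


gen 0: Z_0=4, draws=[4, 4, 1, 2], offspring=[0, 0, 0, 1], Z_1=1
gen 1: Z_1=1, draws=[3], offspring=[0], Z_2=0
gen 2: Z_2=0, draws=[], offspring=[], Z_3=0
gen 3: Z_3=0, draws=[], offspring=[], Z_4=0
gen 4: Z_4=0, draws=[], offspring=[], Z_5=0
gen 5: Z_5=0, draws=[], offspring=[], Z_6=0
gen 6: Z_6=0, draws=[], offspring=[], Z_7=0

yes


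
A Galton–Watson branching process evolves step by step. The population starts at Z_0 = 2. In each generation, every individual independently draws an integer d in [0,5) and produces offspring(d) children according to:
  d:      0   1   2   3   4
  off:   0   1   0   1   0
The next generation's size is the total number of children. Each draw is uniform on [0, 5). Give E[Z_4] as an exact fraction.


Outcome values over d=0..4: [0, 1, 0, 1, 0]
Σy = 2, Σy² = 2, M = 5
μ = 2/5 = 2/5,  σ² = 2/5 − (2/5)² = 6/25
E[Z_0] = 2
E[Z_1] = 2/5·E[Z_0] = 4/5
E[Z_2] = 2/5·E[Z_1] = 8/25
E[Z_3] = 2/5·E[Z_2] = 16/125
E[Z_4] = 2/5·E[Z_3] = 32/625

32/625


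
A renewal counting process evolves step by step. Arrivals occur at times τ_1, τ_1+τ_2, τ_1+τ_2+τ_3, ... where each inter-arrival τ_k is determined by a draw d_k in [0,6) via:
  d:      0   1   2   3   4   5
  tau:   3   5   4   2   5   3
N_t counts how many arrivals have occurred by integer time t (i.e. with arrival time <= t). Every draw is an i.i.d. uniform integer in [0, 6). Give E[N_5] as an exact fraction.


41/36

Inter-arrival values over d=0..5: [3, 5, 4, 2, 5, 3]
Each d has probability 1/6, so the pmf of τ is: f(2) = 1/6, f(3) = 1/3, f(4) = 1/6, f(5) = 1/3
Renewal equation for m(n) = E[N_n]: condition on τ_1 = k (if k <= n, one arrival plus a fresh copy on the remaining n−k steps): m(n) = F(n) + Σ_{k<=n} f(k)·m(n−k), where F(n) = P(τ <= n) and m(0) = 0
m(1) = F(1) = 0
m(2) = F(2) = 1/6
m(3) = F(3) = 1/2
m(4) = F(4) + f(2)·m(2) = 2/3 + 1/6·1/6 = 25/36
m(5) = F(5) + f(2)·m(3) + f(3)·m(2) = 1 + 1/6·1/2 + 1/3·1/6 = 41/36
E[N_5] = m(5) = 41/36


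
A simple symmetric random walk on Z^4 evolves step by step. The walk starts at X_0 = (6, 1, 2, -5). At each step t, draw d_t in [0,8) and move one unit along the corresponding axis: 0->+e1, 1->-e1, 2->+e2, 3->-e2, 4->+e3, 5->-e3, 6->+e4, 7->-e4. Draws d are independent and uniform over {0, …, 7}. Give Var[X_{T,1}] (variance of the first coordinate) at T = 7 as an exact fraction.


Outcome values over d=0..7: [1, -1, 0, 0, 0, 0, 0, 0]
Σy = 0, Σy² = 2, M = 8
μ = 0/8 = 0,  σ² = 2/8 − (0)² = 1/4
Independent increments: Var[X_7] = 7·σ² = 7·(1/4) = 7/4

7/4


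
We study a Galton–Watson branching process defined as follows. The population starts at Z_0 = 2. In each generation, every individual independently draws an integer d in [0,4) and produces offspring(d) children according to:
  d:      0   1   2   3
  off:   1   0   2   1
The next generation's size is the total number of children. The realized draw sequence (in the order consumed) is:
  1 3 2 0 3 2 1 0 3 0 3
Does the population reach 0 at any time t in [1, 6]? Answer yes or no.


no

gen 0: Z_0=2, draws=[1, 3], offspring=[0, 1], Z_1=1
gen 1: Z_1=1, draws=[2], offspring=[2], Z_2=2
gen 2: Z_2=2, draws=[0, 3], offspring=[1, 1], Z_3=2
gen 3: Z_3=2, draws=[2, 1], offspring=[2, 0], Z_4=2
gen 4: Z_4=2, draws=[0, 3], offspring=[1, 1], Z_5=2
gen 5: Z_5=2, draws=[0, 3], offspring=[1, 1], Z_6=2


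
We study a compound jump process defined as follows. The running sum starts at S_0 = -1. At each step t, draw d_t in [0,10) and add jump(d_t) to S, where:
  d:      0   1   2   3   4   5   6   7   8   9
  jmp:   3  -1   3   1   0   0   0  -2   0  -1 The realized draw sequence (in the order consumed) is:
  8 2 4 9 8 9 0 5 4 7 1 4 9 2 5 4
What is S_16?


2

t=0: S=-1, d=8, jump=0, S_1=-1
t=1: S=-1, d=2, jump=3, S_2=2
t=2: S=2, d=4, jump=0, S_3=2
t=3: S=2, d=9, jump=-1, S_4=1
t=4: S=1, d=8, jump=0, S_5=1
t=5: S=1, d=9, jump=-1, S_6=0
t=6: S=0, d=0, jump=3, S_7=3
t=7: S=3, d=5, jump=0, S_8=3
t=8: S=3, d=4, jump=0, S_9=3
t=9: S=3, d=7, jump=-2, S_10=1
t=10: S=1, d=1, jump=-1, S_11=0
t=11: S=0, d=4, jump=0, S_12=0
t=12: S=0, d=9, jump=-1, S_13=-1
t=13: S=-1, d=2, jump=3, S_14=2
t=14: S=2, d=5, jump=0, S_15=2
t=15: S=2, d=4, jump=0, S_16=2


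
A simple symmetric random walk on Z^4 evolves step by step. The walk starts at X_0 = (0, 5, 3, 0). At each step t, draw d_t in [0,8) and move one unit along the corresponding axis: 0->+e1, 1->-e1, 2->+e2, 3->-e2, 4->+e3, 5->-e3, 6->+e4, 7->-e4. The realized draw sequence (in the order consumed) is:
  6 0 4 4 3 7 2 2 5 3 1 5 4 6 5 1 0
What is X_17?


(0, 5, 3, 1)

t=0: X=(0, 5, 3, 0), d=6 → +e4, X_1=(0, 5, 3, 1)
t=1: X=(0, 5, 3, 1), d=0 → +e1, X_2=(1, 5, 3, 1)
t=2: X=(1, 5, 3, 1), d=4 → +e3, X_3=(1, 5, 4, 1)
t=3: X=(1, 5, 4, 1), d=4 → +e3, X_4=(1, 5, 5, 1)
t=4: X=(1, 5, 5, 1), d=3 → -e2, X_5=(1, 4, 5, 1)
t=5: X=(1, 4, 5, 1), d=7 → -e4, X_6=(1, 4, 5, 0)
t=6: X=(1, 4, 5, 0), d=2 → +e2, X_7=(1, 5, 5, 0)
t=7: X=(1, 5, 5, 0), d=2 → +e2, X_8=(1, 6, 5, 0)
t=8: X=(1, 6, 5, 0), d=5 → -e3, X_9=(1, 6, 4, 0)
t=9: X=(1, 6, 4, 0), d=3 → -e2, X_10=(1, 5, 4, 0)
t=10: X=(1, 5, 4, 0), d=1 → -e1, X_11=(0, 5, 4, 0)
t=11: X=(0, 5, 4, 0), d=5 → -e3, X_12=(0, 5, 3, 0)
t=12: X=(0, 5, 3, 0), d=4 → +e3, X_13=(0, 5, 4, 0)
t=13: X=(0, 5, 4, 0), d=6 → +e4, X_14=(0, 5, 4, 1)
t=14: X=(0, 5, 4, 1), d=5 → -e3, X_15=(0, 5, 3, 1)
t=15: X=(0, 5, 3, 1), d=1 → -e1, X_16=(-1, 5, 3, 1)
t=16: X=(-1, 5, 3, 1), d=0 → +e1, X_17=(0, 5, 3, 1)


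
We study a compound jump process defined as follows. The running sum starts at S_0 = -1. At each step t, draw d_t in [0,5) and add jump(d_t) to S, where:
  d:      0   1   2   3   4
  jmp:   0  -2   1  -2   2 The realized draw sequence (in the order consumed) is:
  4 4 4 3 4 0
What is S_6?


t=0: S=-1, d=4, jump=2, S_1=1
t=1: S=1, d=4, jump=2, S_2=3
t=2: S=3, d=4, jump=2, S_3=5
t=3: S=5, d=3, jump=-2, S_4=3
t=4: S=3, d=4, jump=2, S_5=5
t=5: S=5, d=0, jump=0, S_6=5

5


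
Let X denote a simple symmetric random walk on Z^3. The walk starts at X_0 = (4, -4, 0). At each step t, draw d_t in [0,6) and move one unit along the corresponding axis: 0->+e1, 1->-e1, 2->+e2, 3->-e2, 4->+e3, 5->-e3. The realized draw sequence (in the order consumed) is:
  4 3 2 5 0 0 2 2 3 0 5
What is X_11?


t=0: X=(4, -4, 0), d=4 → +e3, X_1=(4, -4, 1)
t=1: X=(4, -4, 1), d=3 → -e2, X_2=(4, -5, 1)
t=2: X=(4, -5, 1), d=2 → +e2, X_3=(4, -4, 1)
t=3: X=(4, -4, 1), d=5 → -e3, X_4=(4, -4, 0)
t=4: X=(4, -4, 0), d=0 → +e1, X_5=(5, -4, 0)
t=5: X=(5, -4, 0), d=0 → +e1, X_6=(6, -4, 0)
t=6: X=(6, -4, 0), d=2 → +e2, X_7=(6, -3, 0)
t=7: X=(6, -3, 0), d=2 → +e2, X_8=(6, -2, 0)
t=8: X=(6, -2, 0), d=3 → -e2, X_9=(6, -3, 0)
t=9: X=(6, -3, 0), d=0 → +e1, X_10=(7, -3, 0)
t=10: X=(7, -3, 0), d=5 → -e3, X_11=(7, -3, -1)

(7, -3, -1)


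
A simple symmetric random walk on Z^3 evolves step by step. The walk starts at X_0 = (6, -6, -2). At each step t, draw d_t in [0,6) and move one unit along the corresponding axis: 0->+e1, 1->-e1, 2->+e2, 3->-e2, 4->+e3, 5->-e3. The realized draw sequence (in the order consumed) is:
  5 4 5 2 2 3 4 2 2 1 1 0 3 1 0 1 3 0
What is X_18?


(5, -5, -2)

t=0: X=(6, -6, -2), d=5 → -e3, X_1=(6, -6, -3)
t=1: X=(6, -6, -3), d=4 → +e3, X_2=(6, -6, -2)
t=2: X=(6, -6, -2), d=5 → -e3, X_3=(6, -6, -3)
t=3: X=(6, -6, -3), d=2 → +e2, X_4=(6, -5, -3)
t=4: X=(6, -5, -3), d=2 → +e2, X_5=(6, -4, -3)
t=5: X=(6, -4, -3), d=3 → -e2, X_6=(6, -5, -3)
t=6: X=(6, -5, -3), d=4 → +e3, X_7=(6, -5, -2)
t=7: X=(6, -5, -2), d=2 → +e2, X_8=(6, -4, -2)
t=8: X=(6, -4, -2), d=2 → +e2, X_9=(6, -3, -2)
t=9: X=(6, -3, -2), d=1 → -e1, X_10=(5, -3, -2)
t=10: X=(5, -3, -2), d=1 → -e1, X_11=(4, -3, -2)
t=11: X=(4, -3, -2), d=0 → +e1, X_12=(5, -3, -2)
t=12: X=(5, -3, -2), d=3 → -e2, X_13=(5, -4, -2)
t=13: X=(5, -4, -2), d=1 → -e1, X_14=(4, -4, -2)
t=14: X=(4, -4, -2), d=0 → +e1, X_15=(5, -4, -2)
t=15: X=(5, -4, -2), d=1 → -e1, X_16=(4, -4, -2)
t=16: X=(4, -4, -2), d=3 → -e2, X_17=(4, -5, -2)
t=17: X=(4, -5, -2), d=0 → +e1, X_18=(5, -5, -2)


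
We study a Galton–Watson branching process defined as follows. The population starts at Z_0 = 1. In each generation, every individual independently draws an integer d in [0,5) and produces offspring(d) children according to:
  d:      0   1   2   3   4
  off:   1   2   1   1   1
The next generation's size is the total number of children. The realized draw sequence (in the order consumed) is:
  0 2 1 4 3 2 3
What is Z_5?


2

gen 0: Z_0=1, draws=[0], offspring=[1], Z_1=1
gen 1: Z_1=1, draws=[2], offspring=[1], Z_2=1
gen 2: Z_2=1, draws=[1], offspring=[2], Z_3=2
gen 3: Z_3=2, draws=[4, 3], offspring=[1, 1], Z_4=2
gen 4: Z_4=2, draws=[2, 3], offspring=[1, 1], Z_5=2


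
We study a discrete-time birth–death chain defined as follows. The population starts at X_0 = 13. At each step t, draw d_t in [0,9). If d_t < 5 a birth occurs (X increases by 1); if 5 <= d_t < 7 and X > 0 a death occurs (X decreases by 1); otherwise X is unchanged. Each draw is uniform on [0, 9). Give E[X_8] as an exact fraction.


X can drop by at most 1 per step and X_0 = 13 > T = 8, so X_t >= 13 − t >= 5 > 0 for every t <= 8: the floor at 0 (the 'and X > 0' condition) never binds. Hence X_8 = X_0 + Σ_{t<8} Y_t with i.i.d. increments Y_t = y(d_t) ∈ {+1, −1, 0}.
Outcome values over d=0..8: [1, 1, 1, 1, 1, -1, -1, 0, 0]
Σy = 3, Σy² = 7, M = 9
μ = 3/9 = 1/3,  σ² = 7/9 − (1/3)² = 2/3
E[X_8] = 13 + 8·(1/3) = 47/3

47/3


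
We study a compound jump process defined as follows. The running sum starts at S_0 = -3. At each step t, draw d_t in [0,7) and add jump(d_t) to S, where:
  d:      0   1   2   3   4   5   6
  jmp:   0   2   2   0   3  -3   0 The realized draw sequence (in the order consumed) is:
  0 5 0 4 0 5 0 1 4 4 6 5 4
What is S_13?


t=0: S=-3, d=0, jump=0, S_1=-3
t=1: S=-3, d=5, jump=-3, S_2=-6
t=2: S=-6, d=0, jump=0, S_3=-6
t=3: S=-6, d=4, jump=3, S_4=-3
t=4: S=-3, d=0, jump=0, S_5=-3
t=5: S=-3, d=5, jump=-3, S_6=-6
t=6: S=-6, d=0, jump=0, S_7=-6
t=7: S=-6, d=1, jump=2, S_8=-4
t=8: S=-4, d=4, jump=3, S_9=-1
t=9: S=-1, d=4, jump=3, S_10=2
t=10: S=2, d=6, jump=0, S_11=2
t=11: S=2, d=5, jump=-3, S_12=-1
t=12: S=-1, d=4, jump=3, S_13=2

2


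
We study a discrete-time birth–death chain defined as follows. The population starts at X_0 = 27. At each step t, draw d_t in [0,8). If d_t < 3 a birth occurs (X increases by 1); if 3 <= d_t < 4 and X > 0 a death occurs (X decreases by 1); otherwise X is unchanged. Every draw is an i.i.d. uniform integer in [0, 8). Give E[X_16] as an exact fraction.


31

X can drop by at most 1 per step and X_0 = 27 > T = 16, so X_t >= 27 − t >= 11 > 0 for every t <= 16: the floor at 0 (the 'and X > 0' condition) never binds. Hence X_16 = X_0 + Σ_{t<16} Y_t with i.i.d. increments Y_t = y(d_t) ∈ {+1, −1, 0}.
Outcome values over d=0..7: [1, 1, 1, -1, 0, 0, 0, 0]
Σy = 2, Σy² = 4, M = 8
μ = 2/8 = 1/4,  σ² = 4/8 − (1/4)² = 7/16
E[X_16] = 27 + 16·(1/4) = 31


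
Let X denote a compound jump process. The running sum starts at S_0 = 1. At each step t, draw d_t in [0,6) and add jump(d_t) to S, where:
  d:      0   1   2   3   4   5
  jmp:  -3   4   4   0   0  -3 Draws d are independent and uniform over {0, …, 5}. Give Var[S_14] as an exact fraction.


1036/9

Outcome values over d=0..5: [-3, 4, 4, 0, 0, -3]
Σy = 2, Σy² = 50, M = 6
μ = 2/6 = 1/3,  σ² = 50/6 − (1/3)² = 74/9
Independent increments: Var[S_14] = 14·σ² = 14·(74/9) = 1036/9


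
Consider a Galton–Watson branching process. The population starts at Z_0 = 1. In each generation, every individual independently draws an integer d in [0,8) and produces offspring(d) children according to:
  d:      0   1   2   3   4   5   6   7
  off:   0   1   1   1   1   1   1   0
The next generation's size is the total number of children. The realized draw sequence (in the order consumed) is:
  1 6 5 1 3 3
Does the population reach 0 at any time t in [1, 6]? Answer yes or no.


no

gen 0: Z_0=1, draws=[1], offspring=[1], Z_1=1
gen 1: Z_1=1, draws=[6], offspring=[1], Z_2=1
gen 2: Z_2=1, draws=[5], offspring=[1], Z_3=1
gen 3: Z_3=1, draws=[1], offspring=[1], Z_4=1
gen 4: Z_4=1, draws=[3], offspring=[1], Z_5=1
gen 5: Z_5=1, draws=[3], offspring=[1], Z_6=1


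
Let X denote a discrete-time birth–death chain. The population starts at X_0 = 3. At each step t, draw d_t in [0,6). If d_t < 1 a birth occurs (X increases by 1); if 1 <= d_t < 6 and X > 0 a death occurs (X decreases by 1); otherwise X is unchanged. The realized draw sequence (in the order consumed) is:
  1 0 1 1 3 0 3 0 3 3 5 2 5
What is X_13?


t=0: X=3, d=1 → death, X_1=2
t=1: X=2, d=0 → birth, X_2=3
t=2: X=3, d=1 → death, X_3=2
t=3: X=2, d=1 → death, X_4=1
t=4: X=1, d=3 → death, X_5=0
t=5: X=0, d=0 → birth, X_6=1
t=6: X=1, d=3 → death, X_7=0
t=7: X=0, d=0 → birth, X_8=1
t=8: X=1, d=3 → death, X_9=0
t=9: X=0, d=3 → hold, X_10=0
t=10: X=0, d=5 → hold, X_11=0
t=11: X=0, d=2 → hold, X_12=0
t=12: X=0, d=5 → hold, X_13=0

0
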